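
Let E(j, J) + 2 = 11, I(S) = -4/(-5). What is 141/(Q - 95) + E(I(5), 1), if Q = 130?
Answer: 456/35 ≈ 13.029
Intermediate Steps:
I(S) = ⅘ (I(S) = -4*(-⅕) = ⅘)
E(j, J) = 9 (E(j, J) = -2 + 11 = 9)
141/(Q - 95) + E(I(5), 1) = 141/(130 - 95) + 9 = 141/35 + 9 = 456/35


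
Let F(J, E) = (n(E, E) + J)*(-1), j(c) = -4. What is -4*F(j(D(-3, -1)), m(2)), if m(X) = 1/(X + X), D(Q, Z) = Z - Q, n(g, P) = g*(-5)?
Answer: -21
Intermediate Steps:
n(g, P) = -5*g
m(X) = 1/(2*X)
F(J, E) = -J + 5*E (F(J, E) = (-5*E + J)*(-1) = (J - 5*E)*(-1) = -J + 5*E)
-4*F(j(D(-3, -1)), m(2)) = -4*(-1*(-4) + 5*((½)/2)) = -4*(4 + 5*((½)*(½))) = -4*(4 + 5*(¼)) = -4*(4 + 5/4) = -4*21/4 = -21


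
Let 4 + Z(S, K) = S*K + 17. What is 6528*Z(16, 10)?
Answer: 1129344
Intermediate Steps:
Z(S, K) = 13 + K*S (Z(S, K) = -4 + (S*K + 17) = -4 + (K*S + 17) = -4 + (17 + K*S) = 13 + K*S)
6528*Z(16, 10) = 6528*(13 + 10*16) = 6528*(13 + 160) = 6528*173 = 1129344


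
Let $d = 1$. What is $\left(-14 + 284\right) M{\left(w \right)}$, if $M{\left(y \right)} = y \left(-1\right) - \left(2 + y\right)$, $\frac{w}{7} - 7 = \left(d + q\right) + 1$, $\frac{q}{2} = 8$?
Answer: $-95040$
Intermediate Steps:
$q = 16$ ($q = 2 \cdot 8 = 16$)
$w = 175$ ($w = 49 + 7 \left(\left(1 + 16\right) + 1\right) = 49 + 7 \left(17 + 1\right) = 49 + 7 \cdot 18 = 49 + 126 = 175$)
$M{\left(y \right)} = -2 - 2 y$ ($M{\left(y \right)} = - y - \left(2 + y\right) = -2 - 2 y$)
$\left(-14 + 284\right) M{\left(w \right)} = \left(-14 + 284\right) \left(-2 - 350\right) = 270 \left(-2 - 350\right) = 270 \left(-352\right) = -95040$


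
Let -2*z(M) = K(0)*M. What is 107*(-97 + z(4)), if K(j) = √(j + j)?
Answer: -10379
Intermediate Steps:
K(j) = √2*√j (K(j) = √(2*j) = √2*√j)
z(M) = 0 (z(M) = -√2*√0*M/2 = -√2*0*M/2 = -0*M = -½*0 = 0)
107*(-97 + z(4)) = 107*(-97 + 0) = 107*(-97) = -10379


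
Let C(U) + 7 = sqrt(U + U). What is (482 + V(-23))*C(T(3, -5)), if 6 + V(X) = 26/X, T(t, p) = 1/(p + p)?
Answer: -76454/23 + 10922*I*sqrt(5)/115 ≈ -3324.1 + 212.37*I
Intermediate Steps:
T(t, p) = 1/(2*p)
V(X) = -6 + 26/X
C(U) = -7 + sqrt(2)*sqrt(U) (C(U) = -7 + sqrt(U + U) = -7 + sqrt(2*U) = -7 + sqrt(2)*sqrt(U))
(482 + V(-23))*C(T(3, -5)) = (482 + (-6 + 26/(-23)))*(-7 + sqrt(2)*sqrt((1/2)/(-5))) = (482 + (-6 + 26*(-1/23)))*(-7 + sqrt(2)*sqrt((1/2)*(-1/5))) = (482 + (-6 - 26/23))*(-7 + sqrt(2)*sqrt(-1/10)) = (482 - 164/23)*(-7 + sqrt(2)*(I*sqrt(10)/10)) = 10922*(-7 + I*sqrt(5)/5)/23 = -76454/23 + 10922*I*sqrt(5)/115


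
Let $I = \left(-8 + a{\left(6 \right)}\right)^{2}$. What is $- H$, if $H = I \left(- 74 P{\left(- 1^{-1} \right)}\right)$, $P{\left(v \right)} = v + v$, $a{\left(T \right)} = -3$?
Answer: $-17908$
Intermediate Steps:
$P{\left(v \right)} = 2 v$
$I = 121$ ($I = \left(-8 - 3\right)^{2} = \left(-11\right)^{2} = 121$)
$H = 17908$ ($H = 121 \left(- 74 \cdot 2 \left(- 1^{-1}\right)\right) = 121 \left(- 74 \cdot 2 \left(\left(-1\right) 1\right)\right) = 121 \left(- 74 \cdot 2 \left(-1\right)\right) = 121 \left(\left(-74\right) \left(-2\right)\right) = 121 \cdot 148 = 17908$)
$- H = \left(-1\right) 17908 = -17908$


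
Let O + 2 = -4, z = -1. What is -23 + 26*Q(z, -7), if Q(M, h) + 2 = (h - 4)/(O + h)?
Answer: -53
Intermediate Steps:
O = -6 (O = -2 - 4 = -6)
Q(M, h) = -2 + (-4 + h)/(-6 + h) (Q(M, h) = -2 + (h - 4)/(-6 + h) = -2 + (-4 + h)/(-6 + h))
-23 + 26*Q(z, -7) = -23 + 26*((8 - 1*(-7))/(-6 - 7)) = -23 + 26*((8 + 7)/(-13)) = -23 + 26*(-1/13*15) = -23 + 26*(-15/13) = -23 - 30 = -53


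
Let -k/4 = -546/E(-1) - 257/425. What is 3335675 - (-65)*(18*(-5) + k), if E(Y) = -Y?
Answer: 295115089/85 ≈ 3.4719e+6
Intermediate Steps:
k = 929228/425 (k = -4*(-546/((-1*(-1))) - 257/425) = -4*(-546/1 - 257*1/425) = -4*(-546*1 - 257/425) = -4*(-546 - 257/425) = -4*(-232307/425) = 929228/425 ≈ 2186.4)
3335675 - (-65)*(18*(-5) + k) = 3335675 - (-65)*(18*(-5) + 929228/425) = 3335675 - (-65)*(-90 + 929228/425) = 3335675 - (-65)*890978/425 = 3335675 - 1*(-11582714/85) = 3335675 + 11582714/85 = 295115089/85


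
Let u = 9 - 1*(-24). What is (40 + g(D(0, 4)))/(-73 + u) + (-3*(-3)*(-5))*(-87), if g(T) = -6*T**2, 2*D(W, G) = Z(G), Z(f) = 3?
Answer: 313147/80 ≈ 3914.3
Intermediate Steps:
D(W, G) = 3/2 (D(W, G) = (1/2)*3 = 3/2)
u = 33 (u = 9 + 24 = 33)
(40 + g(D(0, 4)))/(-73 + u) + (-3*(-3)*(-5))*(-87) = (40 - 6*(3/2)**2)/(-73 + 33) + (-3*(-3)*(-5))*(-87) = (40 - 6*9/4)/(-40) + (9*(-5))*(-87) = (40 - 27/2)*(-1/40) - 45*(-87) = (53/2)*(-1/40) + 3915 = -53/80 + 3915 = 313147/80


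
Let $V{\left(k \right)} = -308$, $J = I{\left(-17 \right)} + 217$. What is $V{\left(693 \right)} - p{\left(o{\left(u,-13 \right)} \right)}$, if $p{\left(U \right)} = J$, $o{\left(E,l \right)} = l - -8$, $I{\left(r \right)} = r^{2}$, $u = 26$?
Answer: $-814$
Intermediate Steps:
$o{\left(E,l \right)} = 8 + l$ ($o{\left(E,l \right)} = l + 8 = 8 + l$)
$J = 506$ ($J = \left(-17\right)^{2} + 217 = 289 + 217 = 506$)
$p{\left(U \right)} = 506$
$V{\left(693 \right)} - p{\left(o{\left(u,-13 \right)} \right)} = -308 - 506 = -814$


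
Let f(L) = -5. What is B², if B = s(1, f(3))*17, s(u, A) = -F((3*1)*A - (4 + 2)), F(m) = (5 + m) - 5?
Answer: 127449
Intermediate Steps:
F(m) = m
s(u, A) = 6 - 3*A (s(u, A) = -((3*1)*A - (4 + 2)) = -(3*A - 1*6) = -(3*A - 6) = -(-6 + 3*A) = 6 - 3*A)
B = 357 (B = (6 - 3*(-5))*17 = (6 + 15)*17 = 21*17 = 357)
B² = 357² = 127449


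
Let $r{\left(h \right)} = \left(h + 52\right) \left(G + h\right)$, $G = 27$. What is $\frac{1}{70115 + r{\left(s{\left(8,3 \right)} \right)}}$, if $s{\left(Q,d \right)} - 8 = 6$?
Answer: $\frac{1}{72821} \approx 1.3732 \cdot 10^{-5}$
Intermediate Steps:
$s{\left(Q,d \right)} = 14$ ($s{\left(Q,d \right)} = 8 + 6 = 14$)
$r{\left(h \right)} = \left(27 + h\right) \left(52 + h\right)$ ($r{\left(h \right)} = \left(h + 52\right) \left(27 + h\right) = \left(52 + h\right) \left(27 + h\right) = \left(27 + h\right) \left(52 + h\right)$)
$\frac{1}{70115 + r{\left(s{\left(8,3 \right)} \right)}} = \frac{1}{70115 + \left(1404 + 14^{2} + 79 \cdot 14\right)} = \frac{1}{70115 + \left(1404 + 196 + 1106\right)} = \frac{1}{70115 + 2706} = \frac{1}{72821}$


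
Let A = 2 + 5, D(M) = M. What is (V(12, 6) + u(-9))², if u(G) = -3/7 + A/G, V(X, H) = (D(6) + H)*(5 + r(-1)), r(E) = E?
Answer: 8690704/3969 ≈ 2189.6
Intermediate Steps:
A = 7
V(X, H) = 24 + 4*H (V(X, H) = (6 + H)*(5 - 1) = (6 + H)*4 = 24 + 4*H)
u(G) = -3/7 + 7/G
(V(12, 6) + u(-9))² = ((24 + 4*6) + (-3/7 + 7/(-9)))² = ((24 + 24) + (-3/7 + 7*(-⅑)))² = (48 + (-3/7 - 7/9))² = (48 - 76/63)² = (2948/63)² = 8690704/3969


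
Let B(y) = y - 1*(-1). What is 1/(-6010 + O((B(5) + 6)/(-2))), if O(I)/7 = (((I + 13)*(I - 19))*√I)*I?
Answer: -601/36025510 - 147*I*√6/7205102 ≈ -1.6683e-5 - 4.9975e-5*I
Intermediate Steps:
B(y) = 1 + y (B(y) = y + 1 = 1 + y)
O(I) = 7*I^(3/2)*(-19 + I)*(13 + I) (O(I) = 7*((((I + 13)*(I - 19))*√I)*I) = 7*((((13 + I)*(-19 + I))*√I)*I) = 7*((((-19 + I)*(13 + I))*√I)*I) = 7*((√I*(-19 + I)*(13 + I))*I) = 7*(I^(3/2)*(-19 + I)*(13 + I)) = 7*I^(3/2)*(-19 + I)*(13 + I))
1/(-6010 + O((B(5) + 6)/(-2))) = 1/(-6010 + 7*(((1 + 5) + 6)/(-2))^(3/2)*(-247 + (((1 + 5) + 6)/(-2))² - 6*((1 + 5) + 6)/(-2))) = 1/(-6010 + 7*((6 + 6)*(-½))^(3/2)*(-247 + ((6 + 6)*(-½))² - 6*(6 + 6)*(-1)/2)) = 1/(-6010 + 7*(12*(-½))^(3/2)*(-247 + (12*(-½))² - 72*(-1)/2)) = 1/(-6010 + 7*(-6)^(3/2)*(-247 + (-6)² - 6*(-6))) = 1/(-6010 + 7*(-6*I*√6)*(-247 + 36 + 36)) = 1/(-6010 + 7*(-6*I*√6)*(-175)) = 1/(-6010 + 7350*I*√6)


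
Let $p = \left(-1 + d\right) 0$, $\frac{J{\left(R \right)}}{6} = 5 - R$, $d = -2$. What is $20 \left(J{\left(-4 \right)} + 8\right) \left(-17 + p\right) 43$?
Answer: $-906440$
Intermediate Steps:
$J{\left(R \right)} = 30 - 6 R$ ($J{\left(R \right)} = 6 \left(5 - R\right) = 30 - 6 R$)
$p = 0$ ($p = \left(-1 - 2\right) 0 = \left(-3\right) 0 = 0$)
$20 \left(J{\left(-4 \right)} + 8\right) \left(-17 + p\right) 43 = 20 \left(\left(30 - -24\right) + 8\right) \left(-17 + 0\right) 43 = 20 \left(\left(30 + 24\right) + 8\right) \left(-17\right) 43 = 20 \left(54 + 8\right) \left(-17\right) 43 = 20 \cdot 62 \left(-17\right) 43 = 20 \left(-1054\right) 43 = \left(-21080\right) 43 = -906440$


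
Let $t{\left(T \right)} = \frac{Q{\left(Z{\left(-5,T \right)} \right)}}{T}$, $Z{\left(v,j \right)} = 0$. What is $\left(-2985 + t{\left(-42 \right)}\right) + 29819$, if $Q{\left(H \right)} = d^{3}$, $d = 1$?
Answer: $\frac{1127027}{42} \approx 26834.0$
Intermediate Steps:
$Q{\left(H \right)} = 1$ ($Q{\left(H \right)} = 1^{3} = 1$)
$t{\left(T \right)} = \frac{1}{T}$ ($t{\left(T \right)} = 1 \frac{1}{T} = \frac{1}{T}$)
$\left(-2985 + t{\left(-42 \right)}\right) + 29819 = \left(-2985 + \frac{1}{-42}\right) + 29819 = \left(-2985 - \frac{1}{42}\right) + 29819 = - \frac{125371}{42} + 29819 = \frac{1127027}{42}$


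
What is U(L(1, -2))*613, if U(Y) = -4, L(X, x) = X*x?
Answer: -2452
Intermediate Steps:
U(L(1, -2))*613 = -4*613 = -2452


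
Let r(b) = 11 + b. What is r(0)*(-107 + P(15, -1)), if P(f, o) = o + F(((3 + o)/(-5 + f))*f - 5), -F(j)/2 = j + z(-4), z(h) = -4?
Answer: -1056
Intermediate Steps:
F(j) = 8 - 2*j (F(j) = -2*(j - 4) = -2*(-4 + j) = 8 - 2*j)
P(f, o) = 18 + o - 2*f*(3 + o)/(-5 + f) (P(f, o) = o + (8 - 2*(((3 + o)/(-5 + f))*f - 5)) = o + (8 - 2*(f*(3 + o)/(-5 + f) - 5)) = o + (8 - 2*(-5 + f*(3 + o)/(-5 + f))) = o + (8 + (10 - 2*f*(3 + o)/(-5 + f))) = o + (18 - 2*f*(3 + o)/(-5 + f)) = 18 + o - 2*f*(3 + o)/(-5 + f))
r(0)*(-107 + P(15, -1)) = (11 + 0)*(-107 + (-90 - 5*(-1) + 12*15 - 1*15*(-1))/(-5 + 15)) = 11*(-107 + (-90 + 5 + 180 + 15)/10) = 11*(-107 + (1/10)*110) = 11*(-107 + 11) = 11*(-96) = -1056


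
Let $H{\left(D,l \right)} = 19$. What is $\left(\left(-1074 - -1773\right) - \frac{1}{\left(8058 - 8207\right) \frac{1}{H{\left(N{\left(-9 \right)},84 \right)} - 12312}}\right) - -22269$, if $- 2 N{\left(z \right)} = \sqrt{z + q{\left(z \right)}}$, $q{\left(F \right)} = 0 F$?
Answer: $\frac{3409939}{149} \approx 22886.0$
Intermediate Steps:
$q{\left(F \right)} = 0$
$N{\left(z \right)} = - \frac{\sqrt{z}}{2}$ ($N{\left(z \right)} = - \frac{\sqrt{z + 0}}{2} = - \frac{\sqrt{z}}{2}$)
$\left(\left(-1074 - -1773\right) - \frac{1}{\left(8058 - 8207\right) \frac{1}{H{\left(N{\left(-9 \right)},84 \right)} - 12312}}\right) - -22269 = \left(\left(-1074 - -1773\right) - \frac{1}{\left(8058 - 8207\right) \frac{1}{19 - 12312}}\right) - -22269 = \left(\left(-1074 + 1773\right) - \frac{1}{\left(-149\right) \frac{1}{-12293}}\right) + 22269 = \left(699 - \frac{1}{\left(-149\right) \left(- \frac{1}{12293}\right)}\right) + 22269 = \left(699 - \frac{1}{\frac{149}{12293}}\right) + 22269 = \left(699 - \frac{12293}{149}\right) + 22269 = \frac{91858}{149} + 22269 = \frac{3409939}{149}$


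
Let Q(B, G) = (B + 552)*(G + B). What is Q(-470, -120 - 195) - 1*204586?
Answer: -268956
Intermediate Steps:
Q(B, G) = (552 + B)*(B + G)
Q(-470, -120 - 195) - 1*204586 = ((-470)**2 + 552*(-470) + 552*(-120 - 195) - 470*(-120 - 195)) - 1*204586 = (220900 - 259440 + 552*(-315) - 470*(-315)) - 204586 = (220900 - 259440 - 173880 + 148050) - 204586 = -64370 - 204586 = -268956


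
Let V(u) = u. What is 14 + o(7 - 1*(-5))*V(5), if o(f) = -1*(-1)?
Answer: 19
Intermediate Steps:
o(f) = 1
14 + o(7 - 1*(-5))*V(5) = 14 + 1*5 = 14 + 5 = 19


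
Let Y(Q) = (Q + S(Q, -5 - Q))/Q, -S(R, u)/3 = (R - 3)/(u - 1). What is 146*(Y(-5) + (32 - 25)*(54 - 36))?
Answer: 96214/5 ≈ 19243.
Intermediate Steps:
S(R, u) = -3*(-3 + R)/(-1 + u) (S(R, u) = -3*(R - 3)/(u - 1) = -3*(-3 + R)/(-1 + u))
Y(Q) = (Q + 3*(3 - Q)/(-6 - Q))/Q (Y(Q) = (Q + 3*(3 - Q)/(-1 + (-5 - Q)))/Q = (Q + 3*(3 - Q)/(-6 - Q))/Q)
146*(Y(-5) + (32 - 25)*(54 - 36)) = 146*((-9 + (-5)² + 9*(-5))/((-5)*(6 - 5)) + (32 - 25)*(54 - 36)) = 146*(-⅕*(-9 + 25 - 45)/1 + 7*18) = 146*(-⅕*1*(-29) + 126) = 146*(29/5 + 126) = 146*(659/5) = 96214/5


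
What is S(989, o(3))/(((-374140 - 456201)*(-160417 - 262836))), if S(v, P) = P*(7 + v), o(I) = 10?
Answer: 9960/351444319273 ≈ 2.8340e-8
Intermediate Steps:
S(989, o(3))/(((-374140 - 456201)*(-160417 - 262836))) = (10*(7 + 989))/(((-374140 - 456201)*(-160417 - 262836))) = (10*996)/((-830341*(-423253))) = 9960/351444319273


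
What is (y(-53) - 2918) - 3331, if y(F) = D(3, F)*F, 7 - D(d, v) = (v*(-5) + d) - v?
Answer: 10393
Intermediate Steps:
D(d, v) = 7 - d + 6*v (D(d, v) = 7 - ((v*(-5) + d) - v) = 7 - ((-5*v + d) - v) = 7 - ((d - 5*v) - v) = 7 - (d - 6*v) = 7 + (-d + 6*v) = 7 - d + 6*v)
y(F) = F*(4 + 6*F) (y(F) = (7 - 1*3 + 6*F)*F = (7 - 3 + 6*F)*F = (4 + 6*F)*F = F*(4 + 6*F))
(y(-53) - 2918) - 3331 = (2*(-53)*(2 + 3*(-53)) - 2918) - 3331 = (2*(-53)*(2 - 159) - 2918) - 3331 = (2*(-53)*(-157) - 2918) - 3331 = (16642 - 2918) - 3331 = 13724 - 3331 = 10393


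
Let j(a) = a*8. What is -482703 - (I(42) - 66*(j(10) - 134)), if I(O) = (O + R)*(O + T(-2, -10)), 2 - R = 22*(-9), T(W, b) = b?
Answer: -494011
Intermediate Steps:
j(a) = 8*a
R = 200 (R = 2 - 22*(-9) = 2 - 1*(-198) = 2 + 198 = 200)
I(O) = (-10 + O)*(200 + O) (I(O) = (O + 200)*(O - 10) = (200 + O)*(-10 + O) = (-10 + O)*(200 + O))
-482703 - (I(42) - 66*(j(10) - 134)) = -482703 - ((-2000 + 42**2 + 190*42) - 66*(8*10 - 134)) = -482703 - ((-2000 + 1764 + 7980) - 66*(80 - 134)) = -482703 - (7744 - 66*(-54)) = -482703 - (7744 - 1*(-3564)) = -482703 - (7744 + 3564) = -482703 - 1*11308 = -482703 - 11308 = -494011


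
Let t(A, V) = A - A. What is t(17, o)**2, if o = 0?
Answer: 0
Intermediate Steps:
t(A, V) = 0
t(17, o)**2 = 0**2 = 0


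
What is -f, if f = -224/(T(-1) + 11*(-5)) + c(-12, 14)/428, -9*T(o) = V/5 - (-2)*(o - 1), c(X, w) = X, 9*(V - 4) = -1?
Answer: -964065/236791 ≈ -4.0714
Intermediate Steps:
V = 35/9 (V = 4 + (1/9)*(-1) = 4 - 1/9 = 35/9 ≈ 3.8889)
T(o) = 11/81 - 2*o/9 (T(o) = -((35/9)/5 - (-2)*(o - 1))/9 = -((35/9)*(1/5) - (-2)*(-1 + o))/9 = -(7/9 - (2 - 2*o))/9 = -(7/9 + (-2 + 2*o))/9 = -(-11/9 + 2*o)/9 = 11/81 - 2*o/9)
f = 964065/236791 (f = -224/((11/81 - 2/9*(-1)) + 11*(-5)) - 12/428 = -224/((11/81 + 2/9) - 55) - 12*1/428 = -224/(29/81 - 55) - 3/107 = -224/(-4426/81) - 3/107 = -224*(-81/4426) - 3/107 = 9072/2213 - 3/107 = 964065/236791 ≈ 4.0714)
-f = -1*964065/236791 = -964065/236791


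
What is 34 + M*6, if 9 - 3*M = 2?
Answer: 48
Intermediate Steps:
M = 7/3 (M = 3 - 1/3*2 = 3 - 2/3 = 7/3 ≈ 2.3333)
34 + M*6 = 34 + (7/3)*6 = 34 + 14 = 48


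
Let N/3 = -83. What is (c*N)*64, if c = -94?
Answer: 1497984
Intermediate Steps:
N = -249 (N = 3*(-83) = -249)
(c*N)*64 = -94*(-249)*64 = 23406*64 = 1497984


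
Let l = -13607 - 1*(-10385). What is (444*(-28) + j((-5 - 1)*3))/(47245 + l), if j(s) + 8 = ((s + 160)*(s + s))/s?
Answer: -12156/44023 ≈ -0.27613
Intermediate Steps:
l = -3222 (l = -13607 + 10385 = -3222)
j(s) = 312 + 2*s (j(s) = -8 + ((s + 160)*(s + s))/s = -8 + ((160 + s)*(2*s))/s = -8 + (2*s*(160 + s))/s = -8 + (320 + 2*s) = 312 + 2*s)
(444*(-28) + j((-5 - 1)*3))/(47245 + l) = (444*(-28) + (312 + 2*((-5 - 1)*3)))/(47245 - 3222) = (-12432 + (312 + 2*(-6*3)))/44023 = (-12432 + (312 + 2*(-18)))*(1/44023) = (-12432 + (312 - 36))*(1/44023) = (-12432 + 276)*(1/44023) = -12156*1/44023 = -12156/44023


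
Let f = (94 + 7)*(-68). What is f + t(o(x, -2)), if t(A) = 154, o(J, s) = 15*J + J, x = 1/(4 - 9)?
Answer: -6714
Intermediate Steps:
x = -⅕ (x = 1/(-5) = -⅕ ≈ -0.20000)
o(J, s) = 16*J
f = -6868 (f = 101*(-68) = -6868)
f + t(o(x, -2)) = -6868 + 154 = -6714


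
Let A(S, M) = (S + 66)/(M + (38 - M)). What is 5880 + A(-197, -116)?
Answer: 223309/38 ≈ 5876.6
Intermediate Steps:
A(S, M) = 33/19 + S/38 (A(S, M) = (66 + S)/38 = (66 + S)*(1/38) = 33/19 + S/38)
5880 + A(-197, -116) = 5880 + (33/19 + (1/38)*(-197)) = 5880 + (33/19 - 197/38) = 5880 - 131/38 = 223309/38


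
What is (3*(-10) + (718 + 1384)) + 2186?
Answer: 4258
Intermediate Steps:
(3*(-10) + (718 + 1384)) + 2186 = (-30 + 2102) + 2186 = 2072 + 2186 = 4258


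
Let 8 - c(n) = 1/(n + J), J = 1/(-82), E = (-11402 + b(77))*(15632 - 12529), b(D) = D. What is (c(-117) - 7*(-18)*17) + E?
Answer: -337161823293/9595 ≈ -3.5139e+7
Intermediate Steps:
E = -35141475 (E = (-11402 + 77)*(15632 - 12529) = -11325*3103 = -35141475)
J = -1/82 ≈ -0.012195
c(n) = 8 - 1/(-1/82 + n) (c(n) = 8 - 1/(n - 1/82) = 8 - 1/(-1/82 + n))
(c(-117) - 7*(-18)*17) + E = (2*(-45 + 328*(-117))/(-1 + 82*(-117)) - 7*(-18)*17) - 35141475 = (2*(-45 - 38376)/(-1 - 9594) + 126*17) - 35141475 = (2*(-38421)/(-9595) + 2142) - 35141475 = (2*(-1/9595)*(-38421) + 2142) - 35141475 = (76842/9595 + 2142) - 35141475 = 20629332/9595 - 35141475 = -337161823293/9595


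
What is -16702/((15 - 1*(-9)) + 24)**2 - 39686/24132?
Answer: -20603717/2316672 ≈ -8.8937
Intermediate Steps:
-16702/((15 - 1*(-9)) + 24)**2 - 39686/24132 = -16702/((15 + 9) + 24)**2 - 39686*1/24132 = -16702/(24 + 24)**2 - 19843/12066 = -16702/(48**2) - 19843/12066 = -16702/2304 - 19843/12066 = -16702*1/2304 - 19843/12066 = -8351/1152 - 19843/12066 = -20603717/2316672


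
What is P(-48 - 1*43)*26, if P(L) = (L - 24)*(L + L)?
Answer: 544180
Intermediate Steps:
P(L) = 2*L*(-24 + L) (P(L) = (-24 + L)*(2*L) = 2*L*(-24 + L))
P(-48 - 1*43)*26 = (2*(-48 - 1*43)*(-24 + (-48 - 1*43)))*26 = (2*(-48 - 43)*(-24 + (-48 - 43)))*26 = (2*(-91)*(-24 - 91))*26 = (2*(-91)*(-115))*26 = 20930*26 = 544180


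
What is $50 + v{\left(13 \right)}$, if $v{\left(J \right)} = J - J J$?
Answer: $-106$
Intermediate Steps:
$v{\left(J \right)} = J - J^{2}$
$50 + v{\left(13 \right)} = 50 + 13 \left(1 - 13\right) = 50 + 13 \left(-12\right) = 50 - 156 = -106$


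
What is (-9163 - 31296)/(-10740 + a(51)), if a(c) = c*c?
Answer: 40459/8139 ≈ 4.9710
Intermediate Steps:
a(c) = c²
(-9163 - 31296)/(-10740 + a(51)) = (-9163 - 31296)/(-10740 + 51²) = -40459/(-10740 + 2601) = -40459/(-8139) = -40459*(-1/8139) = 40459/8139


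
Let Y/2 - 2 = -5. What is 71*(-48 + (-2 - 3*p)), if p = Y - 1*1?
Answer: -2059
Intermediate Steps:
Y = -6 (Y = 4 + 2*(-5) = 4 - 10 = -6)
p = -7 (p = -6 - 1*1 = -6 - 1 = -7)
71*(-48 + (-2 - 3*p)) = 71*(-48 + (-2 - 3*(-7))) = 71*(-48 + (-2 + 21)) = 71*(-48 + 19) = 71*(-29) = -2059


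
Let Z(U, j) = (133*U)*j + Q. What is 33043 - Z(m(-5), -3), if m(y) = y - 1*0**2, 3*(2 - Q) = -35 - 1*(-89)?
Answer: 31064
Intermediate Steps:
Q = -16 (Q = 2 - (-35 - 1*(-89))/3 = 2 - (-35 + 89)/3 = 2 - 1/3*54 = 2 - 18 = -16)
m(y) = y (m(y) = y - 1*0 = y + 0 = y)
Z(U, j) = -16 + 133*U*j (Z(U, j) = (133*U)*j - 16 = 133*U*j - 16 = -16 + 133*U*j)
33043 - Z(m(-5), -3) = 33043 - (-16 + 133*(-5)*(-3)) = 33043 - (-16 + 1995) = 33043 - 1*1979 = 33043 - 1979 = 31064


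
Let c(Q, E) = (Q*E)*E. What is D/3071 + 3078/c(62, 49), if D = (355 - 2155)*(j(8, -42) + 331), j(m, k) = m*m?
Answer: -52915714731/228577601 ≈ -231.50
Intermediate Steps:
c(Q, E) = Q*E² (c(Q, E) = (E*Q)*E = Q*E²)
j(m, k) = m²
D = -711000 (D = (355 - 2155)*(8² + 331) = -1800*(64 + 331) = -1800*395 = -711000)
D/3071 + 3078/c(62, 49) = -711000/3071 + 3078/((62*49²)) = -711000*1/3071 + 3078/((62*2401)) = -711000/3071 + 3078/148862 = -711000/3071 + 3078*(1/148862) = -711000/3071 + 1539/74431 = -52915714731/228577601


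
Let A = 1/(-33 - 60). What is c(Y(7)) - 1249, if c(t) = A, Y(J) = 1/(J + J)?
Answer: -116158/93 ≈ -1249.0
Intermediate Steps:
Y(J) = 1/(2*J)
A = -1/93 (A = 1/(-93) = -1/93 ≈ -0.010753)
c(t) = -1/93
c(Y(7)) - 1249 = -1/93 - 1249 = -116158/93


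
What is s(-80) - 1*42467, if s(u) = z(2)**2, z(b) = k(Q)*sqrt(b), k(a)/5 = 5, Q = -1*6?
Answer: -41217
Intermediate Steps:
Q = -6
k(a) = 25 (k(a) = 5*5 = 25)
z(b) = 25*sqrt(b)
s(u) = 1250 (s(u) = (25*sqrt(2))**2 = 1250)
s(-80) - 1*42467 = 1250 - 1*42467 = 1250 - 42467 = -41217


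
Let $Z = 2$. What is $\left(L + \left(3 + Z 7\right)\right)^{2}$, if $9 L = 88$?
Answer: $\frac{58081}{81} \approx 717.05$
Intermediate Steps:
$L = \frac{88}{9}$ ($L = \frac{1}{9} \cdot 88 = \frac{88}{9} \approx 9.7778$)
$\left(L + \left(3 + Z 7\right)\right)^{2} = \left(\frac{88}{9} + \left(3 + 2 \cdot 7\right)\right)^{2} = \left(\frac{88}{9} + \left(3 + 14\right)\right)^{2} = \left(\frac{88}{9} + 17\right)^{2} = \left(\frac{241}{9}\right)^{2} = \frac{58081}{81}$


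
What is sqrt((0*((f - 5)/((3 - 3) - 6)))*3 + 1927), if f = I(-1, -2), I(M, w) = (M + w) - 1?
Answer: sqrt(1927) ≈ 43.898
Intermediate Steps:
I(M, w) = -1 + M + w
f = -4 (f = -1 - 1 - 2 = -4)
sqrt((0*((f - 5)/((3 - 3) - 6)))*3 + 1927) = sqrt((0*((-4 - 5)/((3 - 3) - 6)))*3 + 1927) = sqrt((0*(-9/(0 - 6)))*3 + 1927) = sqrt((0*(-9/(-6)))*3 + 1927) = sqrt((0*(-9*(-1/6)))*3 + 1927) = sqrt((0*(3/2))*3 + 1927) = sqrt(0*3 + 1927) = sqrt(0 + 1927) = sqrt(1927)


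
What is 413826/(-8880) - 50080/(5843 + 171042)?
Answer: -2454810747/52357960 ≈ -46.885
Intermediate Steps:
413826/(-8880) - 50080/(5843 + 171042) = 413826*(-1/8880) - 50080/176885 = -68971/1480 - 50080*1/176885 = -68971/1480 - 10016/35377 = -2454810747/52357960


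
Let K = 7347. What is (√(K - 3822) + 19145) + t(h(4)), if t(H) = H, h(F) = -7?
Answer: 19138 + 5*√141 ≈ 19197.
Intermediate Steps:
(√(K - 3822) + 19145) + t(h(4)) = (√(7347 - 3822) + 19145) - 7 = (√3525 + 19145) - 7 = (5*√141 + 19145) - 7 = (19145 + 5*√141) - 7 = 19138 + 5*√141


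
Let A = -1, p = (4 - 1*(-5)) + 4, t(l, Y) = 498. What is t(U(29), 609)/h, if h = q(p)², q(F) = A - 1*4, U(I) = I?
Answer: 498/25 ≈ 19.920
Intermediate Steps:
p = 13 (p = (4 + 5) + 4 = 9 + 4 = 13)
q(F) = -5 (q(F) = -1 - 1*4 = -1 - 4 = -5)
h = 25 (h = (-5)² = 25)
t(U(29), 609)/h = 498/25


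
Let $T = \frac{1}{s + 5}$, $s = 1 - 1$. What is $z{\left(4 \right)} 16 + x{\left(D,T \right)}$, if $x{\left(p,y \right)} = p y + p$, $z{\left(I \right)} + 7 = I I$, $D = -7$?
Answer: $\frac{678}{5} \approx 135.6$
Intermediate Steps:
$s = 0$ ($s = 1 - 1 = 0$)
$T = \frac{1}{5}$ ($T = \frac{1}{0 + 5} = \frac{1}{5} \approx 0.2$)
$z{\left(I \right)} = -7 + I^{2}$ ($z{\left(I \right)} = -7 + I I = -7 + I^{2}$)
$x{\left(p,y \right)} = p + p y$
$z{\left(4 \right)} 16 + x{\left(D,T \right)} = \left(-7 + 4^{2}\right) 16 - 7 \left(1 + \frac{1}{5}\right) = \left(-7 + 16\right) 16 - \frac{42}{5} = 9 \cdot 16 - \frac{42}{5} = 144 - \frac{42}{5} = \frac{678}{5}$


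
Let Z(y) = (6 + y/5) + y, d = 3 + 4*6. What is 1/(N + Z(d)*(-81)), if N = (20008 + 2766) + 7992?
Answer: 5/138278 ≈ 3.6159e-5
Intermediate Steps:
d = 27 (d = 3 + 24 = 27)
Z(y) = 6 + 6*y/5 (Z(y) = (6 + y*(⅕)) + y = (6 + y/5) + y = 6 + 6*y/5)
N = 30766 (N = 22774 + 7992 = 30766)
1/(N + Z(d)*(-81)) = 1/(30766 + (6 + (6/5)*27)*(-81)) = 1/(30766 + (6 + 162/5)*(-81)) = 1/(30766 + (192/5)*(-81)) = 1/(30766 - 15552/5) = 1/(138278/5) = 5/138278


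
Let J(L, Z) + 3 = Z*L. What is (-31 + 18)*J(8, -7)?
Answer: 767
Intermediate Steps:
J(L, Z) = -3 + L*Z (J(L, Z) = -3 + Z*L = -3 + L*Z)
(-31 + 18)*J(8, -7) = (-31 + 18)*(-3 + 8*(-7)) = -13*(-3 - 56) = -13*(-59) = 767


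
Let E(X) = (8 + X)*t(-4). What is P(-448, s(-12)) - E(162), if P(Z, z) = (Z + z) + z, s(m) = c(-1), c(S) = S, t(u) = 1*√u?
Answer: -450 - 340*I ≈ -450.0 - 340.0*I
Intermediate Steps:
t(u) = √u
s(m) = -1
P(Z, z) = Z + 2*z
E(X) = 2*I*(8 + X) (E(X) = (8 + X)*√(-4) = (8 + X)*(2*I) = 2*I*(8 + X))
P(-448, s(-12)) - E(162) = (-448 + 2*(-1)) - 2*I*(8 + 162) = (-448 - 2) - 2*I*170 = -450 - 340*I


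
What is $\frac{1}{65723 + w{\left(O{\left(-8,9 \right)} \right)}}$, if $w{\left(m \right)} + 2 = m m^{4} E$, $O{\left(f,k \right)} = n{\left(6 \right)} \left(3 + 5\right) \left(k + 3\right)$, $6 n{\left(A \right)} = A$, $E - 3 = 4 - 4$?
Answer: $\frac{1}{24461246649} \approx 4.0881 \cdot 10^{-11}$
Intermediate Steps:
$E = 3$ ($E = 3 + \left(4 - 4\right) = 3 + 0 = 3$)
$n{\left(A \right)} = \frac{A}{6}$
$O{\left(f,k \right)} = 24 + 8 k$ ($O{\left(f,k \right)} = \frac{1}{6} \cdot 6 \left(3 + 5\right) \left(k + 3\right) = 1 \cdot 8 \left(3 + k\right) = 1 \left(24 + 8 k\right) = 24 + 8 k$)
$w{\left(m \right)} = -2 + 3 m^{5}$ ($w{\left(m \right)} = -2 + m m^{4} \cdot 3 = -2 + m^{5} \cdot 3 = -2 + 3 m^{5}$)
$\frac{1}{65723 + w{\left(O{\left(-8,9 \right)} \right)}} = \frac{1}{65723 - \left(2 - 3 \left(24 + 8 \cdot 9\right)^{5}\right)} = \frac{1}{65723 - \left(2 - 3 \left(24 + 72\right)^{5}\right)} = \frac{1}{65723 - \left(2 - 3 \cdot 96^{5}\right)} = \frac{1}{65723 + \left(-2 + 3 \cdot 8153726976\right)} = \frac{1}{65723 + \left(-2 + 24461180928\right)} = \frac{1}{65723 + 24461180926} = \frac{1}{24461246649}$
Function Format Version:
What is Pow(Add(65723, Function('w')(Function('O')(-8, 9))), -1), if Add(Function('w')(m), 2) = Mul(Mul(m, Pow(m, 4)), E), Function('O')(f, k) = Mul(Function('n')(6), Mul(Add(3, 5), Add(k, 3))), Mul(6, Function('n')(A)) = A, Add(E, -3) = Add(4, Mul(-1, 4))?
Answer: Rational(1, 24461246649) ≈ 4.0881e-11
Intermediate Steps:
E = 3 (E = Add(3, Add(4, Mul(-1, 4))) = Add(3, Add(4, -4)) = Add(3, 0) = 3)
Function('n')(A) = Mul(Rational(1, 6), A)
Function('O')(f, k) = Add(24, Mul(8, k)) (Function('O')(f, k) = Mul(Mul(Rational(1, 6), 6), Mul(Add(3, 5), Add(k, 3))) = Mul(1, Mul(8, Add(3, k))) = Mul(1, Add(24, Mul(8, k))) = Add(24, Mul(8, k)))
Function('w')(m) = Add(-2, Mul(3, Pow(m, 5))) (Function('w')(m) = Add(-2, Mul(Mul(m, Pow(m, 4)), 3)) = Add(-2, Mul(Pow(m, 5), 3)) = Add(-2, Mul(3, Pow(m, 5))))
Pow(Add(65723, Function('w')(Function('O')(-8, 9))), -1) = Pow(Add(65723, Add(-2, Mul(3, Pow(Add(24, Mul(8, 9)), 5)))), -1) = Pow(Add(65723, Add(-2, Mul(3, Pow(Add(24, 72), 5)))), -1) = Pow(Add(65723, Add(-2, Mul(3, Pow(96, 5)))), -1) = Pow(Add(65723, Add(-2, Mul(3, 8153726976))), -1) = Pow(Add(65723, Add(-2, 24461180928)), -1) = Pow(Add(65723, 24461180926), -1) = Pow(24461246649, -1) = Rational(1, 24461246649)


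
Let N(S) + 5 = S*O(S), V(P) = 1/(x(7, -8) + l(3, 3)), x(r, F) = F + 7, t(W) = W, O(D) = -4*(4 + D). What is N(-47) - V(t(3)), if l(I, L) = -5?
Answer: -48533/6 ≈ -8088.8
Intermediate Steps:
O(D) = -16 - 4*D
x(r, F) = 7 + F
V(P) = -⅙ (V(P) = 1/((7 - 8) - 5) = 1/(-1 - 5) = 1/(-6) = -⅙)
N(S) = -5 + S*(-16 - 4*S)
N(-47) - V(t(3)) = (-5 - 4*(-47)*(4 - 47)) - 1*(-⅙) = (-5 - 4*(-47)*(-43)) + ⅙ = (-5 - 8084) + ⅙ = -8089 + ⅙ = -48533/6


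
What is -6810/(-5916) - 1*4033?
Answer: -3975403/986 ≈ -4031.8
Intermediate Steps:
-6810/(-5916) - 1*4033 = -6810*(-1/5916) - 4033 = 1135/986 - 4033 = -3975403/986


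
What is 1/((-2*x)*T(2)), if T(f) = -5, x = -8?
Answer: -1/80 ≈ -0.012500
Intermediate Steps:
1/((-2*x)*T(2)) = 1/(-2*(-8)*(-5)) = 1/(16*(-5)) = 1/(-80) = -1/80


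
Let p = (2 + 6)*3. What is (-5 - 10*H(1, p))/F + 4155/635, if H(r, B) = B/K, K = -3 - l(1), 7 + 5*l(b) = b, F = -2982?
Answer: 1055033/162306 ≈ 6.5003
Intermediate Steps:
l(b) = -7/5 + b/5
p = 24 (p = 8*3 = 24)
K = -9/5 (K = -3 - (-7/5 + (⅕)*1) = -3 - (-7/5 + ⅕) = -3 - 1*(-6/5) = -3 + 6/5 = -9/5 ≈ -1.8000)
H(r, B) = -5*B/9 (H(r, B) = B/(-9/5) = B*(-5/9) = -5*B/9)
(-5 - 10*H(1, p))/F + 4155/635 = (-5 - (-50)*24/9)/(-2982) + 4155/635 = (-5 - 10*(-40/3))*(-1/2982) + 4155*(1/635) = (-5 + 400/3)*(-1/2982) + 831/127 = (385/3)*(-1/2982) + 831/127 = -55/1278 + 831/127 = 1055033/162306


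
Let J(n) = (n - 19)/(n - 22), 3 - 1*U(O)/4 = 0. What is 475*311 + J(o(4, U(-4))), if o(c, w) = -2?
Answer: 1181807/8 ≈ 1.4773e+5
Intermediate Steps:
U(O) = 12 (U(O) = 12 - 4*0 = 12 + 0 = 12)
J(n) = (-19 + n)/(-22 + n)
475*311 + J(o(4, U(-4))) = 475*311 + (-19 - 2)/(-22 - 2) = 147725 - 21/(-24) = 147725 - 1/24*(-21) = 147725 + 7/8 = 1181807/8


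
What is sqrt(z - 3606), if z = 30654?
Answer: 14*sqrt(138) ≈ 164.46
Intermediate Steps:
sqrt(z - 3606) = sqrt(30654 - 3606) = sqrt(27048) = 14*sqrt(138)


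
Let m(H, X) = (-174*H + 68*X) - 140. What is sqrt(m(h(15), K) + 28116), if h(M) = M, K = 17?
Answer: sqrt(26522) ≈ 162.86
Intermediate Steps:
m(H, X) = -140 - 174*H + 68*X
sqrt(m(h(15), K) + 28116) = sqrt((-140 - 174*15 + 68*17) + 28116) = sqrt((-140 - 2610 + 1156) + 28116) = sqrt(-1594 + 28116) = sqrt(26522)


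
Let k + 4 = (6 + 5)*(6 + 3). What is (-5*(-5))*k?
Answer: 2375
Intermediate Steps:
k = 95 (k = -4 + (6 + 5)*(6 + 3) = -4 + 11*9 = -4 + 99 = 95)
(-5*(-5))*k = -5*(-5)*95 = 25*95 = 2375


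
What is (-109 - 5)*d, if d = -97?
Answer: 11058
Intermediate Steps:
(-109 - 5)*d = (-109 - 5)*(-97) = -114*(-97) = 11058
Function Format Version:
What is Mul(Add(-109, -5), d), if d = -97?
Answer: 11058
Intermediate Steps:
Mul(Add(-109, -5), d) = Mul(Add(-109, -5), -97) = Mul(-114, -97) = 11058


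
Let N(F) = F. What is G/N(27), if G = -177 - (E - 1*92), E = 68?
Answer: -17/3 ≈ -5.6667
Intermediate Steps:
G = -153 (G = -177 - (68 - 1*92) = -177 - (68 - 92) = -177 - 1*(-24) = -177 + 24 = -153)
G/N(27) = -153/27 = -153*1/27 = -17/3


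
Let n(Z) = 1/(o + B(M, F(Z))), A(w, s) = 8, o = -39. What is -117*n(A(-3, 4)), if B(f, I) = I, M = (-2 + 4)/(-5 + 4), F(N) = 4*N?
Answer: 117/7 ≈ 16.714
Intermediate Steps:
M = -2 (M = 2/(-1) = 2*(-1) = -2)
n(Z) = 1/(-39 + 4*Z)
-117*n(A(-3, 4)) = -117/(-39 + 4*8) = -117/(-39 + 32) = -117/(-7) = -117*(-⅐) = 117/7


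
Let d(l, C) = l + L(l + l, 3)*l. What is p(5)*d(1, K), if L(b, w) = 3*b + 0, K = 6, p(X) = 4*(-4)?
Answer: -112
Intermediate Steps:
p(X) = -16
L(b, w) = 3*b
d(l, C) = l + 6*l**2 (d(l, C) = l + (3*(l + l))*l = l + (3*(2*l))*l = l + (6*l)*l = l + 6*l**2)
p(5)*d(1, K) = -16*(1 + 6*1) = -16*(1 + 6) = -16*7 = -112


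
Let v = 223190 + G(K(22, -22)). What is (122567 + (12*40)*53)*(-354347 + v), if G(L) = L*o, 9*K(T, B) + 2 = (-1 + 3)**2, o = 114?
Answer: -58225213765/3 ≈ -1.9408e+10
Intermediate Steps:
K(T, B) = 2/9 (K(T, B) = -2/9 + (-1 + 3)**2/9 = -2/9 + (1/9)*2**2 = -2/9 + (1/9)*4 = -2/9 + 4/9 = 2/9)
G(L) = 114*L (G(L) = L*114 = 114*L)
v = 669646/3 (v = 223190 + 114*(2/9) = 223190 + 76/3 = 669646/3 ≈ 2.2322e+5)
(122567 + (12*40)*53)*(-354347 + v) = (122567 + (12*40)*53)*(-354347 + 669646/3) = (122567 + 480*53)*(-393395/3) = (122567 + 25440)*(-393395/3) = 148007*(-393395/3) = -58225213765/3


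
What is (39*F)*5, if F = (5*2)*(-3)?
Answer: -5850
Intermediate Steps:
F = -30 (F = 10*(-3) = -30)
(39*F)*5 = (39*(-30))*5 = -1170*5 = -5850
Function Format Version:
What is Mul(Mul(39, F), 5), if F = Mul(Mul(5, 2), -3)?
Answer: -5850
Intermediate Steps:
F = -30 (F = Mul(10, -3) = -30)
Mul(Mul(39, F), 5) = Mul(Mul(39, -30), 5) = Mul(-1170, 5) = -5850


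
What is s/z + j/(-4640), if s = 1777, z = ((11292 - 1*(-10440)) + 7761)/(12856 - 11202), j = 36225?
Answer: 86684891/943776 ≈ 91.849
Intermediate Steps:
z = 29493/1654 (z = ((11292 + 10440) + 7761)/1654 = (21732 + 7761)*(1/1654) = 29493*(1/1654) = 29493/1654 ≈ 17.831)
s/z + j/(-4640) = 1777/(29493/1654) + 36225/(-4640) = 1777*(1654/29493) + 36225*(-1/4640) = 2939158/29493 - 7245/928 = 86684891/943776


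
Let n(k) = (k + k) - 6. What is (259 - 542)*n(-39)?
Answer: 23772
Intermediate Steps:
n(k) = -6 + 2*k (n(k) = 2*k - 6 = -6 + 2*k)
(259 - 542)*n(-39) = (259 - 542)*(-6 + 2*(-39)) = -283*(-6 - 78) = -283*(-84) = 23772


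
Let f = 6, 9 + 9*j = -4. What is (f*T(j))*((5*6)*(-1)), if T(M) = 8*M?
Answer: 2080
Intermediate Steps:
j = -13/9 (j = -1 + (⅑)*(-4) = -1 - 4/9 = -13/9 ≈ -1.4444)
(f*T(j))*((5*6)*(-1)) = (6*(8*(-13/9)))*((5*6)*(-1)) = (6*(-104/9))*(30*(-1)) = -208/3*(-30) = 2080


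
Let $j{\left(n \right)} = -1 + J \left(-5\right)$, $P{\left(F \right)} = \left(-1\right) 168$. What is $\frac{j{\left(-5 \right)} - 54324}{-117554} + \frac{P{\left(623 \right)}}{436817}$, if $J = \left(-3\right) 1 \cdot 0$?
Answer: $\frac{447364801}{968860106} \approx 0.46174$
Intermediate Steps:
$P{\left(F \right)} = -168$
$J = 0$ ($J = \left(-3\right) 0 = 0$)
$j{\left(n \right)} = -1$ ($j{\left(n \right)} = -1 + 0 \left(-5\right) = -1 + 0 = -1$)
$\frac{j{\left(-5 \right)} - 54324}{-117554} + \frac{P{\left(623 \right)}}{436817} = \frac{-1 - 54324}{-117554} - \frac{168}{436817} = \left(-1 - 54324\right) \left(- \frac{1}{117554}\right) - \frac{168}{436817} = \left(-54325\right) \left(- \frac{1}{117554}\right) - \frac{168}{436817} = \frac{1025}{2218} - \frac{168}{436817} = \frac{447364801}{968860106}$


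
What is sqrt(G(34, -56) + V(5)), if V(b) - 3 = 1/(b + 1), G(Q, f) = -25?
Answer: I*sqrt(786)/6 ≈ 4.6726*I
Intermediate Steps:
V(b) = 3 + 1/(1 + b) (V(b) = 3 + 1/(b + 1) = 3 + 1/(1 + b))
sqrt(G(34, -56) + V(5)) = sqrt(-25 + (4 + 3*5)/(1 + 5)) = sqrt(-25 + (4 + 15)/6) = sqrt(-25 + (1/6)*19) = sqrt(-25 + 19/6) = sqrt(-131/6) = I*sqrt(786)/6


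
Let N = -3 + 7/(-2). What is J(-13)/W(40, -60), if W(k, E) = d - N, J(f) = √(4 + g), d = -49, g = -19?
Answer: -2*I*√15/85 ≈ -0.091129*I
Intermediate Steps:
N = -13/2 (N = -3 + 7*(-½) = -3 - 7/2 = -13/2 ≈ -6.5000)
J(f) = I*√15 (J(f) = √(4 - 19) = √(-15) = I*√15)
W(k, E) = -85/2 (W(k, E) = -49 - 1*(-13/2) = -49 + 13/2 = -85/2)
J(-13)/W(40, -60) = (I*√15)/(-85/2) = (I*√15)*(-2/85) = -2*I*√15/85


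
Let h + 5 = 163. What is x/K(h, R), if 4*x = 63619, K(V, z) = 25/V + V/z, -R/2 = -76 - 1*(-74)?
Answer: 5025901/12532 ≈ 401.05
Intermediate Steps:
h = 158 (h = -5 + 163 = 158)
R = 4 (R = -2*(-76 - 1*(-74)) = -2*(-76 + 74) = -2*(-2) = 4)
x = 63619/4 (x = (¼)*63619 = 63619/4 ≈ 15905.)
x/K(h, R) = 63619/(4*(25/158 + 158/4)) = 63619/(4*(25*(1/158) + 158*(¼))) = 63619/(4*(25/158 + 79/2)) = 63619/(4*(3133/79)) = (63619/4)*(79/3133) = 5025901/12532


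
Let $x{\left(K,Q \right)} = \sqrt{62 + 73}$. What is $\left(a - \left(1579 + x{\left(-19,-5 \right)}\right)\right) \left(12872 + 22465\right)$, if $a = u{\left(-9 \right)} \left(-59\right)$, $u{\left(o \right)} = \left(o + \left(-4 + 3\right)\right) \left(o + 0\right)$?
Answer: $-243436593 - 106011 \sqrt{15} \approx -2.4385 \cdot 10^{8}$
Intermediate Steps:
$u{\left(o \right)} = o \left(-1 + o\right)$ ($u{\left(o \right)} = \left(o - 1\right) o = \left(-1 + o\right) o = o \left(-1 + o\right)$)
$x{\left(K,Q \right)} = 3 \sqrt{15}$ ($x{\left(K,Q \right)} = \sqrt{135} = 3 \sqrt{15}$)
$a = -5310$ ($a = - 9 \left(-1 - 9\right) \left(-59\right) = \left(-9\right) \left(-10\right) \left(-59\right) = 90 \left(-59\right) = -5310$)
$\left(a - \left(1579 + x{\left(-19,-5 \right)}\right)\right) \left(12872 + 22465\right) = \left(-5310 - \left(1579 + 3 \sqrt{15}\right)\right) \left(12872 + 22465\right) = \left(-5310 - \left(1579 + 3 \sqrt{15}\right)\right) 35337 = \left(-6889 - 3 \sqrt{15}\right) 35337 = -243436593 - 106011 \sqrt{15}$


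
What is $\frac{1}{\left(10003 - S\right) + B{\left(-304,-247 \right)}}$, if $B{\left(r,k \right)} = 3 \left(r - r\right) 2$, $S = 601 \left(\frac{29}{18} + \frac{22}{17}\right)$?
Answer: $\frac{306}{2526629} \approx 0.00012111$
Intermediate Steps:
$S = \frac{534289}{306}$ ($S = 601 \left(29 \cdot \frac{1}{18} + 22 \cdot \frac{1}{17}\right) = 601 \left(\frac{29}{18} + \frac{22}{17}\right) = 601 \cdot \frac{889}{306} = \frac{534289}{306} \approx 1746.0$)
$B{\left(r,k \right)} = 0$ ($B{\left(r,k \right)} = 3 \cdot 0 \cdot 2 = 0 \cdot 2 = 0$)
$\frac{1}{\left(10003 - S\right) + B{\left(-304,-247 \right)}} = \frac{1}{\left(10003 - \frac{534289}{306}\right) + 0} = \frac{1}{\frac{2526629}{306} + 0} = \frac{1}{\frac{2526629}{306}} = \frac{306}{2526629}$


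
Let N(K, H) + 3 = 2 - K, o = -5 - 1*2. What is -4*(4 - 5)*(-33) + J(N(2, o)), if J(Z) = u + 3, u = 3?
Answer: -126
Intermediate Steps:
o = -7 (o = -5 - 2 = -7)
N(K, H) = -1 - K (N(K, H) = -3 + (2 - K) = -1 - K)
J(Z) = 6 (J(Z) = 3 + 3 = 6)
-4*(4 - 5)*(-33) + J(N(2, o)) = -4*(4 - 5)*(-33) + 6 = -4*(-1)*(-33) + 6 = 4*(-33) + 6 = -132 + 6 = -126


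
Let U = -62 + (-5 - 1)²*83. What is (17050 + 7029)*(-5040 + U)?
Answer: -50903006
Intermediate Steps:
U = 2926 (U = -62 + (-6)²*83 = -62 + 36*83 = -62 + 2988 = 2926)
(17050 + 7029)*(-5040 + U) = (17050 + 7029)*(-5040 + 2926) = 24079*(-2114) = -50903006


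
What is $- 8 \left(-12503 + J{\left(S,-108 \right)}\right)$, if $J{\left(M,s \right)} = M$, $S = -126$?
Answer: $101032$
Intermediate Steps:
$- 8 \left(-12503 + J{\left(S,-108 \right)}\right) = - 8 \left(-12503 - 126\right) = \left(-8\right) \left(-12629\right) = 101032$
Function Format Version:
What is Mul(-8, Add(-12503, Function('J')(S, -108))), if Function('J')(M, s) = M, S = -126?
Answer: 101032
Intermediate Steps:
Mul(-8, Add(-12503, Function('J')(S, -108))) = Mul(-8, Add(-12503, -126)) = Mul(-8, -12629) = 101032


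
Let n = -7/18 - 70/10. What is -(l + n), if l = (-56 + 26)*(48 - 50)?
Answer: -947/18 ≈ -52.611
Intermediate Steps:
n = -133/18 (n = -7*1/18 - 70*⅒ = -7/18 - 7 = -133/18 ≈ -7.3889)
l = 60 (l = -30*(-2) = 60)
-(l + n) = -(60 - 133/18) = -1*947/18 = -947/18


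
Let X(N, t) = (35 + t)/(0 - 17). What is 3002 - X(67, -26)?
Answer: 51043/17 ≈ 3002.5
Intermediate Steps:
X(N, t) = -35/17 - t/17 (X(N, t) = (35 + t)/(-17) = (35 + t)*(-1/17) = -35/17 - t/17)
3002 - X(67, -26) = 3002 - (-35/17 - 1/17*(-26)) = 3002 - (-35/17 + 26/17) = 3002 - 1*(-9/17) = 3002 + 9/17 = 51043/17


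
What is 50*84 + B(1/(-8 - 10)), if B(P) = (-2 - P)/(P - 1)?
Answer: 79835/19 ≈ 4201.8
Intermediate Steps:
B(P) = (-2 - P)/(-1 + P)
50*84 + B(1/(-8 - 10)) = 50*84 + (-2 - 1/(-8 - 10))/(-1 + 1/(-8 - 10)) = 4200 + (-2 - 1/(-18))/(-1 + 1/(-18)) = 4200 + (-2 - 1*(-1/18))/(-1 - 1/18) = 4200 + (-2 + 1/18)/(-19/18) = 4200 - 18/19*(-35/18) = 4200 + 35/19 = 79835/19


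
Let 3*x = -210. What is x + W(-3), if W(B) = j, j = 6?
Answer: -64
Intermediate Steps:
W(B) = 6
x = -70 (x = (⅓)*(-210) = -70)
x + W(-3) = -70 + 6 = -64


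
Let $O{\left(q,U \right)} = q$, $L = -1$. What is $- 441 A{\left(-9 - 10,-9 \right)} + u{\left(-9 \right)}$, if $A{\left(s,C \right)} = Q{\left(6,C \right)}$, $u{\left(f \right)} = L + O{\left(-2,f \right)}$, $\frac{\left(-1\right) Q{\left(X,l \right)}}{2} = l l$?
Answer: $71439$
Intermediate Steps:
$Q{\left(X,l \right)} = - 2 l^{2}$ ($Q{\left(X,l \right)} = - 2 l l = - 2 l^{2}$)
$u{\left(f \right)} = -3$ ($u{\left(f \right)} = -1 - 2 = -3$)
$A{\left(s,C \right)} = - 2 C^{2}$
$- 441 A{\left(-9 - 10,-9 \right)} + u{\left(-9 \right)} = - 441 \left(- 2 \left(-9\right)^{2}\right) - 3 = - 441 \left(\left(-2\right) 81\right) - 3 = \left(-441\right) \left(-162\right) - 3 = 71442 - 3 = 71439$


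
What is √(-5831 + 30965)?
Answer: √25134 ≈ 158.54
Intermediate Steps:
√(-5831 + 30965) = √25134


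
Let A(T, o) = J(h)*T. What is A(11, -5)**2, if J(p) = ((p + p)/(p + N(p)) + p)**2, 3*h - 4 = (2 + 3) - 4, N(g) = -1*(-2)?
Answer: 52200625/9801 ≈ 5326.0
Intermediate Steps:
N(g) = 2
h = 5/3 (h = 4/3 + ((2 + 3) - 4)/3 = 4/3 + (5 - 4)/3 = 4/3 + (1/3)*1 = 4/3 + 1/3 = 5/3 ≈ 1.6667)
J(p) = (p + 2*p/(2 + p))**2 (J(p) = ((p + p)/(p + 2) + p)**2 = ((2*p)/(2 + p) + p)**2 = (2*p/(2 + p) + p)**2 = (p + 2*p/(2 + p))**2)
A(T, o) = 7225*T/1089 (A(T, o) = ((5/3)**2*(4 + 5/3)**2/(2 + 5/3)**2)*T = (25*(17/3)**2/(9*(11/3)**2))*T = ((25/9)*(9/121)*(289/9))*T = 7225*T/1089)
A(11, -5)**2 = ((7225/1089)*11)**2 = (7225/99)**2 = 52200625/9801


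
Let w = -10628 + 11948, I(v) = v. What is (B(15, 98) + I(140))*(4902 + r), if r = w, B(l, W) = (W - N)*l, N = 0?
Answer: 10017420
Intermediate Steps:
w = 1320
B(l, W) = W*l (B(l, W) = (W - 1*0)*l = (W + 0)*l = W*l)
r = 1320
(B(15, 98) + I(140))*(4902 + r) = (98*15 + 140)*(4902 + 1320) = (1470 + 140)*6222 = 1610*6222 = 10017420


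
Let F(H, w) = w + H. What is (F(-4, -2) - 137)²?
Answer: 20449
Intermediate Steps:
F(H, w) = H + w
(F(-4, -2) - 137)² = ((-4 - 2) - 137)² = (-6 - 137)² = (-143)² = 20449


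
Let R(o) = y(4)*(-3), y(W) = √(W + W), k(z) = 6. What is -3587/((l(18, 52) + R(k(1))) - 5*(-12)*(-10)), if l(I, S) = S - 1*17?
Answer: 2026655/319153 - 21522*√2/319153 ≈ 6.2547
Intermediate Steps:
l(I, S) = -17 + S (l(I, S) = S - 17 = -17 + S)
y(W) = √2*√W (y(W) = √(2*W) = √2*√W)
R(o) = -6*√2 (R(o) = (√2*√4)*(-3) = (√2*2)*(-3) = (2*√2)*(-3) = -6*√2)
-3587/((l(18, 52) + R(k(1))) - 5*(-12)*(-10)) = -3587/(((-17 + 52) - 6*√2) - 5*(-12)*(-10)) = -3587/((35 - 6*√2) + 60*(-10)) = -3587/((35 - 6*√2) - 600) = -3587/(-565 - 6*√2)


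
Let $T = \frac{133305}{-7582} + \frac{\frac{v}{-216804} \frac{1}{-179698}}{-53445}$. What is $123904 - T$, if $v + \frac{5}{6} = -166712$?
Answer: $\frac{5869074179378751291395453}{47361194841329364240} \approx 1.2392 \cdot 10^{5}$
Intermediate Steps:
$v = - \frac{1000277}{6}$ ($v = - \frac{5}{6} - 166712 = - \frac{1000277}{6} \approx -1.6671 \cdot 10^{5}$)
$T = - \frac{832693758677744602493}{47361194841329364240}$ ($T = \frac{133305}{-7582} + \frac{- \frac{1000277}{6 \left(-216804\right)} \frac{1}{-179698}}{-53445} = 133305 \left(- \frac{1}{7582}\right) + \left(- \frac{1000277}{6}\right) \left(- \frac{1}{216804}\right) \left(- \frac{1}{179698}\right) \left(- \frac{1}{53445}\right) = - \frac{133305}{7582} + \frac{1000277}{1300824} \left(- \frac{1}{179698}\right) \left(- \frac{1}{53445}\right) = - \frac{133305}{7582} - - \frac{1000277}{12493061155718640} = - \frac{133305}{7582} + \frac{1000277}{12493061155718640} = - \frac{832693758677744602493}{47361194841329364240} \approx -17.582$)
$123904 - T = 123904 - - \frac{832693758677744602493}{47361194841329364240} = 123904 + \frac{832693758677744602493}{47361194841329364240} = \frac{5869074179378751291395453}{47361194841329364240}$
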